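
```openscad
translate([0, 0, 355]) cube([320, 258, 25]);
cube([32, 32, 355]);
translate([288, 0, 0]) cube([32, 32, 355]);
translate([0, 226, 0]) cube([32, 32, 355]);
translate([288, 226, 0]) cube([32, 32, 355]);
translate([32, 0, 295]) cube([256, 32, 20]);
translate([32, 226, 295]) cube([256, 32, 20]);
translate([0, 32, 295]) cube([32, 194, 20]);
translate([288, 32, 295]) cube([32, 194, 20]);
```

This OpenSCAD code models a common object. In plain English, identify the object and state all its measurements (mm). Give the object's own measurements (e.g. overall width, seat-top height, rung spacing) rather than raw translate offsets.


A simple wooden stool: a rectangular seat 320 mm (x) by 258 mm (y), 25 mm thick, top face at z = 380 mm, on four square legs, each 32×32 mm in cross-section. The legs rest on z = 0, each flush with a corner of the seat. Four stretchers, 32 mm wide and 20 mm tall, connect adjacent legs with their undersides at z = 295 mm, each running between the inner faces of the legs it joins and aligned with the legs' outer faces on the other axis.


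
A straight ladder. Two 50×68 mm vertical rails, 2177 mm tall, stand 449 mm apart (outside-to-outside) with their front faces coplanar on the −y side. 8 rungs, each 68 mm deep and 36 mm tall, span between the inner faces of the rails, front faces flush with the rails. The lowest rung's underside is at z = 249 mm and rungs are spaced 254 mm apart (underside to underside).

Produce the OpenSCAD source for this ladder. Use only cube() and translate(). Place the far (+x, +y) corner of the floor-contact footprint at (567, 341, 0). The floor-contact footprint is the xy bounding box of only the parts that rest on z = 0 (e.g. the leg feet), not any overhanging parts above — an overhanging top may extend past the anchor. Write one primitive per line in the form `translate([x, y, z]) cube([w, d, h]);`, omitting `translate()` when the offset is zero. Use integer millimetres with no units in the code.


translate([118, 273, 0]) cube([50, 68, 2177]);
translate([517, 273, 0]) cube([50, 68, 2177]);
translate([168, 273, 249]) cube([349, 68, 36]);
translate([168, 273, 503]) cube([349, 68, 36]);
translate([168, 273, 757]) cube([349, 68, 36]);
translate([168, 273, 1011]) cube([349, 68, 36]);
translate([168, 273, 1265]) cube([349, 68, 36]);
translate([168, 273, 1519]) cube([349, 68, 36]);
translate([168, 273, 1773]) cube([349, 68, 36]);
translate([168, 273, 2027]) cube([349, 68, 36]);


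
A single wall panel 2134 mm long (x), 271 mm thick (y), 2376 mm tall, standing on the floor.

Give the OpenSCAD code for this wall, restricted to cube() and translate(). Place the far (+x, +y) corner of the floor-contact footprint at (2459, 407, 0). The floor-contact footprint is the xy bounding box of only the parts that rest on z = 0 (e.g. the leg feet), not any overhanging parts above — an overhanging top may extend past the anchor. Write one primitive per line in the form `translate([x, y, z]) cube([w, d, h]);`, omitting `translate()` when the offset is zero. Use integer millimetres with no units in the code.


translate([325, 136, 0]) cube([2134, 271, 2376]);


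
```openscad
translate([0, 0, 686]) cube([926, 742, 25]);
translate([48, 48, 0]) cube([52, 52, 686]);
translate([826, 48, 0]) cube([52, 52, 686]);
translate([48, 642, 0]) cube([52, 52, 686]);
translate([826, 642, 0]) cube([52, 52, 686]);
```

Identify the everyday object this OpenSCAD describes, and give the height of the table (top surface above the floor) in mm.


A table. The table height is 711 mm.

A 926×742×25 slab sits at z = 686 on four 52 mm square posts — a table. The top surface is at 686 + 25 = 711 mm.


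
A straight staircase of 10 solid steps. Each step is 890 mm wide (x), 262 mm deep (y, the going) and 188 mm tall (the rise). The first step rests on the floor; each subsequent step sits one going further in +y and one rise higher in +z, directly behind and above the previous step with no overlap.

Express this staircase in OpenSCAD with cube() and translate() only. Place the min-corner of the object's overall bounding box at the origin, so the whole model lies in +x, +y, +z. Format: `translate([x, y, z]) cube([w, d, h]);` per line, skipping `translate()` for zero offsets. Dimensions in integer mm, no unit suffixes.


cube([890, 262, 188]);
translate([0, 262, 188]) cube([890, 262, 188]);
translate([0, 524, 376]) cube([890, 262, 188]);
translate([0, 786, 564]) cube([890, 262, 188]);
translate([0, 1048, 752]) cube([890, 262, 188]);
translate([0, 1310, 940]) cube([890, 262, 188]);
translate([0, 1572, 1128]) cube([890, 262, 188]);
translate([0, 1834, 1316]) cube([890, 262, 188]);
translate([0, 2096, 1504]) cube([890, 262, 188]);
translate([0, 2358, 1692]) cube([890, 262, 188]);


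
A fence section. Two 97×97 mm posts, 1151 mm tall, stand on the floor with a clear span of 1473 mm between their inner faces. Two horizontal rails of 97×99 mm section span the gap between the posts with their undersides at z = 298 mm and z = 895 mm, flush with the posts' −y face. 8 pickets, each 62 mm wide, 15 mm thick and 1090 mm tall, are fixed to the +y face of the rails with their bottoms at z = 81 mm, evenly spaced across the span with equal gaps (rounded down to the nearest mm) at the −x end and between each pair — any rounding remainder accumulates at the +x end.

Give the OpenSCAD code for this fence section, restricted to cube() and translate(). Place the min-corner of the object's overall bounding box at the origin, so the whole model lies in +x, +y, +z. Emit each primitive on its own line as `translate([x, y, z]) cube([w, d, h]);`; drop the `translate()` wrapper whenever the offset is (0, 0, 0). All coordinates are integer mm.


cube([97, 97, 1151]);
translate([1570, 0, 0]) cube([97, 97, 1151]);
translate([97, 0, 298]) cube([1473, 97, 99]);
translate([97, 0, 895]) cube([1473, 97, 99]);
translate([205, 97, 81]) cube([62, 15, 1090]);
translate([375, 97, 81]) cube([62, 15, 1090]);
translate([545, 97, 81]) cube([62, 15, 1090]);
translate([715, 97, 81]) cube([62, 15, 1090]);
translate([885, 97, 81]) cube([62, 15, 1090]);
translate([1055, 97, 81]) cube([62, 15, 1090]);
translate([1225, 97, 81]) cube([62, 15, 1090]);
translate([1395, 97, 81]) cube([62, 15, 1090]);


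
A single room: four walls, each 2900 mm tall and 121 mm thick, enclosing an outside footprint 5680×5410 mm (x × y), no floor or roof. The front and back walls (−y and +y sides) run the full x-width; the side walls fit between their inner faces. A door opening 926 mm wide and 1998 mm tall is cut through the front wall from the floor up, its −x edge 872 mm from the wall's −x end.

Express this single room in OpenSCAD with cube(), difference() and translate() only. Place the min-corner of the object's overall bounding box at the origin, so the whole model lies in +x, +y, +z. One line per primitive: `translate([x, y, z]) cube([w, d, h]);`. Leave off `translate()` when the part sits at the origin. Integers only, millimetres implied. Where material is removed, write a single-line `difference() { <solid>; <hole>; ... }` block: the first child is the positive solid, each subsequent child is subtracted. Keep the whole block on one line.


difference() { cube([5680, 121, 2900]); translate([872, 0, 0]) cube([926, 121, 1998]); }
translate([0, 5289, 0]) cube([5680, 121, 2900]);
translate([0, 121, 0]) cube([121, 5168, 2900]);
translate([5559, 121, 0]) cube([121, 5168, 2900]);


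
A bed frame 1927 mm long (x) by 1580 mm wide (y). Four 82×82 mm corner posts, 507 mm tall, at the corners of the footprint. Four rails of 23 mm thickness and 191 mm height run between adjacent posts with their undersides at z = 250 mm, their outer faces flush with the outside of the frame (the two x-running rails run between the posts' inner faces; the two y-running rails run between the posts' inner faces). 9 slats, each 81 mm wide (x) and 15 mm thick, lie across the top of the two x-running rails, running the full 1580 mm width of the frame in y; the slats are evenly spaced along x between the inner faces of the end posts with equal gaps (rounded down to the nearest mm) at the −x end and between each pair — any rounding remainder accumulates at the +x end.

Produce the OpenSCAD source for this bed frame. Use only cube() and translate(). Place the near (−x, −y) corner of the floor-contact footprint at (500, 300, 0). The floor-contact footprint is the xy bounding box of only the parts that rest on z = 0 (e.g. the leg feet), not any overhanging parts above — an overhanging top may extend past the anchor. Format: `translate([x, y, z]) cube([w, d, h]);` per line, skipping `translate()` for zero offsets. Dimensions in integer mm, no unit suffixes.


translate([500, 300, 0]) cube([82, 82, 507]);
translate([500, 1798, 0]) cube([82, 82, 507]);
translate([2345, 300, 0]) cube([82, 82, 507]);
translate([2345, 1798, 0]) cube([82, 82, 507]);
translate([582, 300, 250]) cube([1763, 23, 191]);
translate([582, 1857, 250]) cube([1763, 23, 191]);
translate([500, 382, 250]) cube([23, 1416, 191]);
translate([2404, 382, 250]) cube([23, 1416, 191]);
translate([685, 300, 441]) cube([81, 1580, 15]);
translate([869, 300, 441]) cube([81, 1580, 15]);
translate([1053, 300, 441]) cube([81, 1580, 15]);
translate([1237, 300, 441]) cube([81, 1580, 15]);
translate([1421, 300, 441]) cube([81, 1580, 15]);
translate([1605, 300, 441]) cube([81, 1580, 15]);
translate([1789, 300, 441]) cube([81, 1580, 15]);
translate([1973, 300, 441]) cube([81, 1580, 15]);
translate([2157, 300, 441]) cube([81, 1580, 15]);


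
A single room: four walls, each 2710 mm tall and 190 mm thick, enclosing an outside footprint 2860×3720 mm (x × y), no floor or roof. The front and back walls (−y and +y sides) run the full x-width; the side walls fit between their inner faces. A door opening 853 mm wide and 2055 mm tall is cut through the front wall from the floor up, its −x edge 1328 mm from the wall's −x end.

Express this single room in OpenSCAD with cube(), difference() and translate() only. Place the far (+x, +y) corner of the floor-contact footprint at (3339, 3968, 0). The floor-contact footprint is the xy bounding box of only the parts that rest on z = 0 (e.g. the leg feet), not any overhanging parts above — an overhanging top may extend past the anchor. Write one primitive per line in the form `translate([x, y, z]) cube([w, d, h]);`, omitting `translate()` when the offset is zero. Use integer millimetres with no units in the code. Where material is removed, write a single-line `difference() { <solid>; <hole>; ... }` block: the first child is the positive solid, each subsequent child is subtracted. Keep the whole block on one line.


difference() { translate([479, 248, 0]) cube([2860, 190, 2710]); translate([1807, 248, 0]) cube([853, 190, 2055]); }
translate([479, 3778, 0]) cube([2860, 190, 2710]);
translate([479, 438, 0]) cube([190, 3340, 2710]);
translate([3149, 438, 0]) cube([190, 3340, 2710]);


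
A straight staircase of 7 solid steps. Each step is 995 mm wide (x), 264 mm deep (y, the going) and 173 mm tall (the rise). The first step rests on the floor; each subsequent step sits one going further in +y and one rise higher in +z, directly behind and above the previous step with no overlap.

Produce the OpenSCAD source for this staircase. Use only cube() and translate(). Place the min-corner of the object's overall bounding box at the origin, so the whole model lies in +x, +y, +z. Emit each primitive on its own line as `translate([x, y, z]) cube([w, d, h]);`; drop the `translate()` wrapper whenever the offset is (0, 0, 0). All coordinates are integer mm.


cube([995, 264, 173]);
translate([0, 264, 173]) cube([995, 264, 173]);
translate([0, 528, 346]) cube([995, 264, 173]);
translate([0, 792, 519]) cube([995, 264, 173]);
translate([0, 1056, 692]) cube([995, 264, 173]);
translate([0, 1320, 865]) cube([995, 264, 173]);
translate([0, 1584, 1038]) cube([995, 264, 173]);


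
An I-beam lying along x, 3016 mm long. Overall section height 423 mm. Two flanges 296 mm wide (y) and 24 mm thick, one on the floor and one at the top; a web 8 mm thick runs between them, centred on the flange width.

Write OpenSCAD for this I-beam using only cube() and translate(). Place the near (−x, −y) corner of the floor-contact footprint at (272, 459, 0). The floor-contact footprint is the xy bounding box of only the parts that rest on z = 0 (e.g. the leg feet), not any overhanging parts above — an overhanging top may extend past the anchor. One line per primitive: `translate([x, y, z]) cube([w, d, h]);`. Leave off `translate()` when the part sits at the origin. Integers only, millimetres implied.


translate([272, 459, 0]) cube([3016, 296, 24]);
translate([272, 603, 24]) cube([3016, 8, 375]);
translate([272, 459, 399]) cube([3016, 296, 24]);


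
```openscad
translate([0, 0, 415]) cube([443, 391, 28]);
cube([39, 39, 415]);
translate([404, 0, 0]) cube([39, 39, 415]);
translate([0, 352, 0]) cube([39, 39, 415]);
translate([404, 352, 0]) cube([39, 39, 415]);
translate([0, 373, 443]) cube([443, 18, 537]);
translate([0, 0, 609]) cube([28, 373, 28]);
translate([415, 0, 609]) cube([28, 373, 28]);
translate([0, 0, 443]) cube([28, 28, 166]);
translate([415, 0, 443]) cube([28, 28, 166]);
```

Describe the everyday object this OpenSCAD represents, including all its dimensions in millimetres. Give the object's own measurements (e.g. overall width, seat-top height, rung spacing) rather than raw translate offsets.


A chair. The seat is a 443×391×28 mm slab with its top at z = 443 mm, on four 39×39 mm corner legs (flush with the seat edges, standing on z = 0). A flat backrest 18 mm thick, 537 mm tall, spans the full seat width and rises from the seat top along its +y edge, rear face flush with the rear of the seat. Two armrests of 28×28 mm section run along each side from the seat's front edge to the front of the backrest, top faces 194 mm above the seat top and outer faces flush with the seat's x-edges; a 28×28 mm post under the front of each armrest stands on the seat at the front corner.


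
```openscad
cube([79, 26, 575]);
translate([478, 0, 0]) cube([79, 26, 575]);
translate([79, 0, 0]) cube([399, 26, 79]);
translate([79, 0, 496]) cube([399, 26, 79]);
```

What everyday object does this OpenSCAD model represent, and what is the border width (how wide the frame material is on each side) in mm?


A picture frame. The border width is 79 mm.

Four thin pieces enclosing a rectangular opening — a picture frame. The two full-height stiles are 575 mm tall; the top rail sits at z = 496 and is 79 mm tall, so the border above the opening is 575 − 496 = 79 mm, matching the stile x-width.


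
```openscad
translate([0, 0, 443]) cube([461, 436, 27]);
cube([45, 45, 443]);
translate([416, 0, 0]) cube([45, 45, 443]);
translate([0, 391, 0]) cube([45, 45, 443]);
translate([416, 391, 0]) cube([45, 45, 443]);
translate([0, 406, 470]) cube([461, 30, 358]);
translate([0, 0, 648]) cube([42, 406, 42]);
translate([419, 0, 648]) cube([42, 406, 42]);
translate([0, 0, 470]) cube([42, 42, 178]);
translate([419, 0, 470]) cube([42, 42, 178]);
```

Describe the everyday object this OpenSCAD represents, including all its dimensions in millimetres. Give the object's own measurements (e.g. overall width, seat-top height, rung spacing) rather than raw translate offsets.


A chair. The seat is a 461×436×27 mm slab with its top at z = 470 mm, on four 45×45 mm corner legs (flush with the seat edges, standing on z = 0). A flat backrest 30 mm thick, 358 mm tall, spans the full seat width and rises from the seat top along its +y edge, rear face flush with the rear of the seat. Two armrests of 42×42 mm section run along each side from the seat's front edge to the front of the backrest, top faces 220 mm above the seat top and outer faces flush with the seat's x-edges; a 42×42 mm post under the front of each armrest stands on the seat at the front corner.


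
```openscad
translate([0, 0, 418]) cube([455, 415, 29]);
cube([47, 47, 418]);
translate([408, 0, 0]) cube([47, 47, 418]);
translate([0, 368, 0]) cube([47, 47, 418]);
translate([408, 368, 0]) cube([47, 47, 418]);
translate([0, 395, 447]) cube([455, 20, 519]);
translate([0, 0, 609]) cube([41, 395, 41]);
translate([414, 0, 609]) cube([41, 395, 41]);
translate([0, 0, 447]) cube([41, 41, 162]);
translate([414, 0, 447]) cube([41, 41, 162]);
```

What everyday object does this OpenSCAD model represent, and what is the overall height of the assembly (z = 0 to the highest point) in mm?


A chair. The overall height is 966 mm.

A slab on four corner posts with a tall panel at the back — a chair. The seat slab sits at z = 418 with thickness 29, and the 519 mm backrest starts at the seat top, so the overall height is 418 + 29 + 519 = 966 mm.


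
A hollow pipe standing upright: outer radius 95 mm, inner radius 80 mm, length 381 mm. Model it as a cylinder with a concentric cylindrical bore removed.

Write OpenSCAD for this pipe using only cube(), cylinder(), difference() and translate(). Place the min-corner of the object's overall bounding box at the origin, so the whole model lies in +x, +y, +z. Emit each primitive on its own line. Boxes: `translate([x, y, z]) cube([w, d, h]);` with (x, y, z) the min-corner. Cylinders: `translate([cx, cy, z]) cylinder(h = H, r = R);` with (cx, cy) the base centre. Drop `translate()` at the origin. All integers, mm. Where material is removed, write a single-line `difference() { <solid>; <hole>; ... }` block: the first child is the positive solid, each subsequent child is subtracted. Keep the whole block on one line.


difference() { translate([95, 95, 0]) cylinder(h = 381, r = 95); translate([95, 95, 0]) cylinder(h = 381, r = 80); }


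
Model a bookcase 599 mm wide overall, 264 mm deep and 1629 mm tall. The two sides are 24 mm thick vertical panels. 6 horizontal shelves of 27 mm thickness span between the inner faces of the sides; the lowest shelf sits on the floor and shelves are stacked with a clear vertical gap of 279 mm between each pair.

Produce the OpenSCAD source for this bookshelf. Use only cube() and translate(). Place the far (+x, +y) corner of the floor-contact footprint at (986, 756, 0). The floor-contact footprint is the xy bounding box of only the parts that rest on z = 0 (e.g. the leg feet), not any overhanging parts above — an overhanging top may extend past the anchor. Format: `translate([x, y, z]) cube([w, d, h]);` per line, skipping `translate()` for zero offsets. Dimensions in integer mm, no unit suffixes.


translate([387, 492, 0]) cube([24, 264, 1629]);
translate([962, 492, 0]) cube([24, 264, 1629]);
translate([411, 492, 0]) cube([551, 264, 27]);
translate([411, 492, 306]) cube([551, 264, 27]);
translate([411, 492, 612]) cube([551, 264, 27]);
translate([411, 492, 918]) cube([551, 264, 27]);
translate([411, 492, 1224]) cube([551, 264, 27]);
translate([411, 492, 1530]) cube([551, 264, 27]);


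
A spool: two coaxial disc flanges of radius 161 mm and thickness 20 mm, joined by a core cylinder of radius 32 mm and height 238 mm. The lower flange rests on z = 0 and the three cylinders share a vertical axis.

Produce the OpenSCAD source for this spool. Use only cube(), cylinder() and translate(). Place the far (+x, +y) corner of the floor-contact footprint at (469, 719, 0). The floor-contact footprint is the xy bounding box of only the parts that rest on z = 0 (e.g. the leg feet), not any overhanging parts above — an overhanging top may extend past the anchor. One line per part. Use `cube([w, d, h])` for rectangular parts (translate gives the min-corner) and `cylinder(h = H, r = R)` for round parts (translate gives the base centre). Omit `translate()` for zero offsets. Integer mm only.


translate([308, 558, 0]) cylinder(h = 20, r = 161);
translate([308, 558, 20]) cylinder(h = 238, r = 32);
translate([308, 558, 258]) cylinder(h = 20, r = 161);


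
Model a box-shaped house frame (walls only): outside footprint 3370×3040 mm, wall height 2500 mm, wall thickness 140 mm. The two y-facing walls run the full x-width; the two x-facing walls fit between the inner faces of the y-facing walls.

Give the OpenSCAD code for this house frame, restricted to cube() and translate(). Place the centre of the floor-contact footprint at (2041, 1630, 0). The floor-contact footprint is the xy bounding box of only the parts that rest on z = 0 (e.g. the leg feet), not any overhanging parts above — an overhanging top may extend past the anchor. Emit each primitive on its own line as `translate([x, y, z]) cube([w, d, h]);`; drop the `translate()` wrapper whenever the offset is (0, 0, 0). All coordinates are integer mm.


translate([356, 110, 0]) cube([3370, 140, 2500]);
translate([356, 3010, 0]) cube([3370, 140, 2500]);
translate([356, 250, 0]) cube([140, 2760, 2500]);
translate([3586, 250, 0]) cube([140, 2760, 2500]);


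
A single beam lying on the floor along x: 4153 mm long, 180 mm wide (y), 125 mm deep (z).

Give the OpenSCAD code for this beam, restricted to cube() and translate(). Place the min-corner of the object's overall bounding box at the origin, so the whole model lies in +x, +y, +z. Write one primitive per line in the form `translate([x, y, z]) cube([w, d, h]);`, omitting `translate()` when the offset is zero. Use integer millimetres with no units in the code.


cube([4153, 180, 125]);


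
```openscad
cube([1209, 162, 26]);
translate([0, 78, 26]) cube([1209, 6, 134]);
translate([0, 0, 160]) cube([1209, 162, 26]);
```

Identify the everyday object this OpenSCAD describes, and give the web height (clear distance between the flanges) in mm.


An I-beam. The web height is 134 mm.

Two wide flanges with a thin centred web — an I-beam. Overall 186 mm minus two 26 mm flanges gives a web of 186 − 2·26 = 134 mm.


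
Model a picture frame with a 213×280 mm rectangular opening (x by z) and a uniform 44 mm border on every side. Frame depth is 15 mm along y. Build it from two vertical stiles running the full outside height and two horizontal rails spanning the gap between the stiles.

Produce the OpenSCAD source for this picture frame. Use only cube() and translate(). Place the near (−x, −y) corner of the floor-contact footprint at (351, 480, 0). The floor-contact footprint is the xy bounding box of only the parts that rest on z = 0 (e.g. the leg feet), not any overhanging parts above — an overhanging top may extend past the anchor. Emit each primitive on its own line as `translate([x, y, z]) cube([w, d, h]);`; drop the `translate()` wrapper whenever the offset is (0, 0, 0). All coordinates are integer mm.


translate([351, 480, 0]) cube([44, 15, 368]);
translate([608, 480, 0]) cube([44, 15, 368]);
translate([395, 480, 0]) cube([213, 15, 44]);
translate([395, 480, 324]) cube([213, 15, 44]);


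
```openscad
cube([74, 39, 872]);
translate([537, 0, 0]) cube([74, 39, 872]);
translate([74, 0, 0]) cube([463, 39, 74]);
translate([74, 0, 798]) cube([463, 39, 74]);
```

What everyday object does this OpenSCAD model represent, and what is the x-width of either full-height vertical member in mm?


A picture frame. The border width is 74 mm.

Four thin pieces enclosing a rectangular opening — a picture frame. The two full-height stiles are 872 mm tall; the top rail sits at z = 798 and is 74 mm tall, so the border above the opening is 872 − 798 = 74 mm, matching the stile x-width.


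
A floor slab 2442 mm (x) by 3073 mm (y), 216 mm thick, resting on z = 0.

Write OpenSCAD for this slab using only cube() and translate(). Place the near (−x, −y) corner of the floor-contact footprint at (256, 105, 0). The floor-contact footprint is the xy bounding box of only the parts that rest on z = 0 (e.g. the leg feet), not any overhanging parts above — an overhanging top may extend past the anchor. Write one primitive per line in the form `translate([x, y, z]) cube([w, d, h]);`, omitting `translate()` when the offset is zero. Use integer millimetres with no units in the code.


translate([256, 105, 0]) cube([2442, 3073, 216]);


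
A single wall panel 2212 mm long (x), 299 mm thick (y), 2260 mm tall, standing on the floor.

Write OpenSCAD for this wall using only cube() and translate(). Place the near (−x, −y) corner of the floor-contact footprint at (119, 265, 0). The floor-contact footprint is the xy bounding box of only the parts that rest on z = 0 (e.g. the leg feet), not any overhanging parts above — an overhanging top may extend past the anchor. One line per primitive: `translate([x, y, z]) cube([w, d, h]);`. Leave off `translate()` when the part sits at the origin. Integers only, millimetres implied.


translate([119, 265, 0]) cube([2212, 299, 2260]);


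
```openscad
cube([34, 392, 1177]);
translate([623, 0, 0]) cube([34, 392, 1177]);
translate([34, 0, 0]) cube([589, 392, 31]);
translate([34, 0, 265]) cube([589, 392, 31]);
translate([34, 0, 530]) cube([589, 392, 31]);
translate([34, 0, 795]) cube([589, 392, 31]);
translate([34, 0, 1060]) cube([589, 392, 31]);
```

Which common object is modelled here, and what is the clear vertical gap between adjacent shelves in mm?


A bookshelf. The clear shelf gap is 234 mm.

Two tall side panels with 5 horizontal boards between them — a bookshelf. The first two shelf undersides are at z = 0 and z = 265; with shelf thickness 31, the clear gap is 265 − 0 − 31 = 234 mm.


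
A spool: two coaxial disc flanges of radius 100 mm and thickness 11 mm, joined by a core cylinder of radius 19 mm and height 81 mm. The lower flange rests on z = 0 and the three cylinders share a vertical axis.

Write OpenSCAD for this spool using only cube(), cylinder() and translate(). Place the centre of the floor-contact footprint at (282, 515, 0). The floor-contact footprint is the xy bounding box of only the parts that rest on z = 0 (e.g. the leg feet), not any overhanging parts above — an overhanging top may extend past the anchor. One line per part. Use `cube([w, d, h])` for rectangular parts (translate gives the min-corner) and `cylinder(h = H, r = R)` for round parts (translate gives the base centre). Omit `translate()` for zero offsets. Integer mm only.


translate([282, 515, 0]) cylinder(h = 11, r = 100);
translate([282, 515, 11]) cylinder(h = 81, r = 19);
translate([282, 515, 92]) cylinder(h = 11, r = 100);


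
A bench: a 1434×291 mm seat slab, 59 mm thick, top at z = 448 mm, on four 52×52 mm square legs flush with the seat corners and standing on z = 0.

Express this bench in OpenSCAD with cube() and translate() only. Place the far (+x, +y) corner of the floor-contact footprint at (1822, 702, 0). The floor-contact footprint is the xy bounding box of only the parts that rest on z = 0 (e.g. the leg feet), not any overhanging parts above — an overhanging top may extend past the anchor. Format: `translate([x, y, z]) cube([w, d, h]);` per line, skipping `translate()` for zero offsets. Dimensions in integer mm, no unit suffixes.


translate([388, 411, 389]) cube([1434, 291, 59]);
translate([388, 411, 0]) cube([52, 52, 389]);
translate([388, 650, 0]) cube([52, 52, 389]);
translate([1770, 411, 0]) cube([52, 52, 389]);
translate([1770, 650, 0]) cube([52, 52, 389]);


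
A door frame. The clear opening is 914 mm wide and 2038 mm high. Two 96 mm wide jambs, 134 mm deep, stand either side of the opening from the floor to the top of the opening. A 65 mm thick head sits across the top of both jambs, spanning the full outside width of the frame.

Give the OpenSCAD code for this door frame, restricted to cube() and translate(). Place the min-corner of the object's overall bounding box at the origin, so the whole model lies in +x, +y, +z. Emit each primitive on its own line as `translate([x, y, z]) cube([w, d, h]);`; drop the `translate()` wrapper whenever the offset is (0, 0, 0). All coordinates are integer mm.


cube([96, 134, 2038]);
translate([1010, 0, 0]) cube([96, 134, 2038]);
translate([0, 0, 2038]) cube([1106, 134, 65]);


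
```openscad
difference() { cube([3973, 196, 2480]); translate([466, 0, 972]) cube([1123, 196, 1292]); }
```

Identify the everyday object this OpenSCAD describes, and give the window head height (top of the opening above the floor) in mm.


A wall with a window opening. The window head height is 2264 mm.

A wall with a rectangular opening subtracted — a window. Sill at z = 972, opening 1292 mm tall, so the head is at 972 + 1292 = 2264 mm.


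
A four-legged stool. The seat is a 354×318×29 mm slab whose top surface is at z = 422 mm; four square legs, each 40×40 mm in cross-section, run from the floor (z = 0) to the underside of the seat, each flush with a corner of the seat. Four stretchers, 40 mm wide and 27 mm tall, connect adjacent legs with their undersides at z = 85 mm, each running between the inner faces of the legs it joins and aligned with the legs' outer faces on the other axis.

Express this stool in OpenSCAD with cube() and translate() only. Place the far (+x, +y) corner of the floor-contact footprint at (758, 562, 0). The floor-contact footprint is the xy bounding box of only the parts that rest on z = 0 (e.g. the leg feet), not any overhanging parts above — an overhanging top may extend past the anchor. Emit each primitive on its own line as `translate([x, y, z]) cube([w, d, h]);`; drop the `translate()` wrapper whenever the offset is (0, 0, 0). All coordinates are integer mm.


// leg_h = 422 - 29 = 393
// stretcher span = 354 - 2*40 = 274
translate([404, 244, 393]) cube([354, 318, 29]);
translate([404, 244, 0]) cube([40, 40, 393]);
translate([718, 244, 0]) cube([40, 40, 393]);
translate([404, 522, 0]) cube([40, 40, 393]);
translate([718, 522, 0]) cube([40, 40, 393]);
translate([444, 244, 85]) cube([274, 40, 27]);
translate([444, 522, 85]) cube([274, 40, 27]);
translate([404, 284, 85]) cube([40, 238, 27]);
translate([718, 284, 85]) cube([40, 238, 27]);


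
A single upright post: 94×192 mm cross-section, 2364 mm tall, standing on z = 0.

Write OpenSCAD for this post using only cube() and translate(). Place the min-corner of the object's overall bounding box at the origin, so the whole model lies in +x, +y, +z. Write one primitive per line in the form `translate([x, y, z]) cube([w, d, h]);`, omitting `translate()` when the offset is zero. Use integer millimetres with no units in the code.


cube([94, 192, 2364]);


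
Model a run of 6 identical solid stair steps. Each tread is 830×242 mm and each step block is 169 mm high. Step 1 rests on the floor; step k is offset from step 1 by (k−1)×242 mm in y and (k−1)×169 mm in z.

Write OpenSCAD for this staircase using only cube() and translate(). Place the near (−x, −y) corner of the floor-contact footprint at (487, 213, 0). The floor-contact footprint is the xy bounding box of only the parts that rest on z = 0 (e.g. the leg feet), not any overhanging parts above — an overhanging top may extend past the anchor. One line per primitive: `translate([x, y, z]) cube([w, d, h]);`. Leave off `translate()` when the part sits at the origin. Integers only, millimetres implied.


translate([487, 213, 0]) cube([830, 242, 169]);
translate([487, 455, 169]) cube([830, 242, 169]);
translate([487, 697, 338]) cube([830, 242, 169]);
translate([487, 939, 507]) cube([830, 242, 169]);
translate([487, 1181, 676]) cube([830, 242, 169]);
translate([487, 1423, 845]) cube([830, 242, 169]);


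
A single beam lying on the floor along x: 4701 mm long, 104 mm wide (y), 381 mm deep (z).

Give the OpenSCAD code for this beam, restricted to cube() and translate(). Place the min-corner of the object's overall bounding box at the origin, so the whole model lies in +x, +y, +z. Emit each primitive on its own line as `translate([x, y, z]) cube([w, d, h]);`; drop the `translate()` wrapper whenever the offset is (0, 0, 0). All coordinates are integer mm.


cube([4701, 104, 381]);


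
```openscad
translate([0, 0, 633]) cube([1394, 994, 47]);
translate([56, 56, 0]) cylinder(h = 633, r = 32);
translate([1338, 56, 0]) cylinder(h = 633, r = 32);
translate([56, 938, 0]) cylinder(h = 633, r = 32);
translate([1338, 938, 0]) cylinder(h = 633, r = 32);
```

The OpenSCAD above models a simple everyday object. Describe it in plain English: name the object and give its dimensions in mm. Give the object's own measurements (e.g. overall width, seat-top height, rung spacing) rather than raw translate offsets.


A table: top 1394 mm (x) × 994 mm (y), 47 mm thick, upper face at z = 680 mm, on four round legs of 64 mm diameter, each leg's bounding box inset 24 mm from the nearest pair of top edges from z = 0 to the bottom of the top.


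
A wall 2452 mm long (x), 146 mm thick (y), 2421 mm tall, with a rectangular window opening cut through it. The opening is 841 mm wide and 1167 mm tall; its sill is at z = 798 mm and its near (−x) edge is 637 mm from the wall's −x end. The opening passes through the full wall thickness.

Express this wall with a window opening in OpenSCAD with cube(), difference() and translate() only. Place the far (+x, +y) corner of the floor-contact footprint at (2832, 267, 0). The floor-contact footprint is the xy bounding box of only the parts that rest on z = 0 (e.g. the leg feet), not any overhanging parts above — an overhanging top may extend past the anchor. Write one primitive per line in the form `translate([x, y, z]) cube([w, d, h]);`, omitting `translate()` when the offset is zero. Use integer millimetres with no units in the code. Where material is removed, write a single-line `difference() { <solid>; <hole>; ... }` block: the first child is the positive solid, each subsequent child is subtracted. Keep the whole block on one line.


difference() { translate([380, 121, 0]) cube([2452, 146, 2421]); translate([1017, 121, 798]) cube([841, 146, 1167]); }


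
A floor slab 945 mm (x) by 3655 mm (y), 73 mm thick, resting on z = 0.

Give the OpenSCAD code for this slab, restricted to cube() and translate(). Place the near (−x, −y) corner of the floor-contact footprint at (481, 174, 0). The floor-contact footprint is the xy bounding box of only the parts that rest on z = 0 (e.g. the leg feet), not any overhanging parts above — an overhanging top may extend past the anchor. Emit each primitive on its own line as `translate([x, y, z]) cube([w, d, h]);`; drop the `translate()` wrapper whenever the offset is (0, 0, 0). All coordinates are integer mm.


translate([481, 174, 0]) cube([945, 3655, 73]);


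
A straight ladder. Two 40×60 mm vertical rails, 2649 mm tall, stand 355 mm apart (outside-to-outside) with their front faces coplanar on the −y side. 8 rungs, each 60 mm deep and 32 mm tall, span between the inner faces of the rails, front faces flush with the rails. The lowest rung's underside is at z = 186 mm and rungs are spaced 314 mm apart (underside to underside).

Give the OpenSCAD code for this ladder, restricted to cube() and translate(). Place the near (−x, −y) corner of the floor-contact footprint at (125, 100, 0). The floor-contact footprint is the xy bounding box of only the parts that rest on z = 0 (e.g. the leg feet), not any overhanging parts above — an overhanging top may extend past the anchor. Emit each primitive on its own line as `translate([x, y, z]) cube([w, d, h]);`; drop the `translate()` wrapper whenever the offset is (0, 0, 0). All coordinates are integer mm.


translate([125, 100, 0]) cube([40, 60, 2649]);
translate([440, 100, 0]) cube([40, 60, 2649]);
translate([165, 100, 186]) cube([275, 60, 32]);
translate([165, 100, 500]) cube([275, 60, 32]);
translate([165, 100, 814]) cube([275, 60, 32]);
translate([165, 100, 1128]) cube([275, 60, 32]);
translate([165, 100, 1442]) cube([275, 60, 32]);
translate([165, 100, 1756]) cube([275, 60, 32]);
translate([165, 100, 2070]) cube([275, 60, 32]);
translate([165, 100, 2384]) cube([275, 60, 32]);


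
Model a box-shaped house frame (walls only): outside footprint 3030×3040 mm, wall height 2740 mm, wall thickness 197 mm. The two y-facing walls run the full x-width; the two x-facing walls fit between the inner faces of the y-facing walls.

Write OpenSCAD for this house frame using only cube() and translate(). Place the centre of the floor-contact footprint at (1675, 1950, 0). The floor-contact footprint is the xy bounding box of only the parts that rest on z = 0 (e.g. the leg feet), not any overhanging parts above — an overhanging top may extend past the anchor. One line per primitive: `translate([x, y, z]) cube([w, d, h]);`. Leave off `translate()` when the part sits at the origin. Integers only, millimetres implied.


translate([160, 430, 0]) cube([3030, 197, 2740]);
translate([160, 3273, 0]) cube([3030, 197, 2740]);
translate([160, 627, 0]) cube([197, 2646, 2740]);
translate([2993, 627, 0]) cube([197, 2646, 2740]);


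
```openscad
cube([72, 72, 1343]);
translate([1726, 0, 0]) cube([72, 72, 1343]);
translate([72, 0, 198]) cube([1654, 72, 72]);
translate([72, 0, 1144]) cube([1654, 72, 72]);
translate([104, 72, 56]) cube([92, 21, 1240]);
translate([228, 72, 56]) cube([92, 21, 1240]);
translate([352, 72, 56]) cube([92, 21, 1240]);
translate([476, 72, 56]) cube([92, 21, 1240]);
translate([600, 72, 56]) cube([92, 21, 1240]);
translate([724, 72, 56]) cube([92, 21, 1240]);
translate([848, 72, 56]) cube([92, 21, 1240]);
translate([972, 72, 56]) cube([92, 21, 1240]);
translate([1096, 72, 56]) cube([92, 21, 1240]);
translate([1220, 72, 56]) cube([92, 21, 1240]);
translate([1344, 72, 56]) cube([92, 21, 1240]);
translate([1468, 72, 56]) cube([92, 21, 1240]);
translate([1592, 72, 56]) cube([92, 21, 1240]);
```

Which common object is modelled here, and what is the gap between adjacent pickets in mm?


A fence section. The picket gap is 32 mm.

Two posts, two rails, 13 pickets — a fence section. Span 1654 mm holds 13 pickets of 92 mm with 14 equal gaps: ⌊(1654 − 13·92) / 14⌋ = 32 mm.


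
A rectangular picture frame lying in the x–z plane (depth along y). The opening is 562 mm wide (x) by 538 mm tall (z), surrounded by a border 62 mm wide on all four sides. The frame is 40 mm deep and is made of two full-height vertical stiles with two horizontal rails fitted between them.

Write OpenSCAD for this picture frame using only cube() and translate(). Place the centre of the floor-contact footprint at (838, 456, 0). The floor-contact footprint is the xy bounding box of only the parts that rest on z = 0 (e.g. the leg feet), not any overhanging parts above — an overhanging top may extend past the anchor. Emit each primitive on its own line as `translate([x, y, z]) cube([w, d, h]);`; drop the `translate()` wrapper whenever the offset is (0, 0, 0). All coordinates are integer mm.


translate([495, 436, 0]) cube([62, 40, 662]);
translate([1119, 436, 0]) cube([62, 40, 662]);
translate([557, 436, 0]) cube([562, 40, 62]);
translate([557, 436, 600]) cube([562, 40, 62]);


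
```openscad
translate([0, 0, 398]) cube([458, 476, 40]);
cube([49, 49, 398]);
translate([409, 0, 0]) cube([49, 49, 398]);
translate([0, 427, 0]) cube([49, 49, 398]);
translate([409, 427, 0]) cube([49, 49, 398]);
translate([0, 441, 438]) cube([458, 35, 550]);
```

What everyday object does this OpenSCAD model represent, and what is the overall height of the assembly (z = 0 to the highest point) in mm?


A chair. The overall height is 988 mm.

A slab on four corner posts with a tall panel at the back — a chair. The seat slab sits at z = 398 with thickness 40, and the 550 mm backrest starts at the seat top, so the overall height is 398 + 40 + 550 = 988 mm.


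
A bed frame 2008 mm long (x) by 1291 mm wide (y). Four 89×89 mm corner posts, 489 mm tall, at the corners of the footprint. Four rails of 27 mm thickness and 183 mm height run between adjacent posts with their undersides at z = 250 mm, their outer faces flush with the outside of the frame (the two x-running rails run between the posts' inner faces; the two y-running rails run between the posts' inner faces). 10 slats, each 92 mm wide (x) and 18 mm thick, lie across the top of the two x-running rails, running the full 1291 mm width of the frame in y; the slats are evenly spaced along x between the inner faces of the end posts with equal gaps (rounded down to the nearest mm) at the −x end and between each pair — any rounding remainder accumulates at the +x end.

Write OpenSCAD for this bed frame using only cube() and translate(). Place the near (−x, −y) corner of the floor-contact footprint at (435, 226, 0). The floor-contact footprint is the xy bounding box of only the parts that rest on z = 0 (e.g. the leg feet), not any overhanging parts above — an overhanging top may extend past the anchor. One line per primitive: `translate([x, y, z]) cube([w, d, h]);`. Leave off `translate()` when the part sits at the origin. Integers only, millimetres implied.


// slat z = rail_z + rail_h = 250 + 183 = 433
// slat gap = ⌊(1830 − 10·92) / 11⌋ = 82
translate([435, 226, 0]) cube([89, 89, 489]);
translate([435, 1428, 0]) cube([89, 89, 489]);
translate([2354, 226, 0]) cube([89, 89, 489]);
translate([2354, 1428, 0]) cube([89, 89, 489]);
translate([524, 226, 250]) cube([1830, 27, 183]);
translate([524, 1490, 250]) cube([1830, 27, 183]);
translate([435, 315, 250]) cube([27, 1113, 183]);
translate([2416, 315, 250]) cube([27, 1113, 183]);
translate([606, 226, 433]) cube([92, 1291, 18]);
translate([780, 226, 433]) cube([92, 1291, 18]);
translate([954, 226, 433]) cube([92, 1291, 18]);
translate([1128, 226, 433]) cube([92, 1291, 18]);
translate([1302, 226, 433]) cube([92, 1291, 18]);
translate([1476, 226, 433]) cube([92, 1291, 18]);
translate([1650, 226, 433]) cube([92, 1291, 18]);
translate([1824, 226, 433]) cube([92, 1291, 18]);
translate([1998, 226, 433]) cube([92, 1291, 18]);
translate([2172, 226, 433]) cube([92, 1291, 18]);
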